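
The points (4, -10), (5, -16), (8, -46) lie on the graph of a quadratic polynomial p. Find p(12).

Write p(s) = as^2 + bs + c. Substituting each data point gives a linear system:
  16a + 4b + c = -10
  25a + 5b + c = -16
  64a + 8b + c = -46
Solving the system yields a = -1, b = 3, c = -6.
So p(s) = -s^2 + 3s - 6.
Then p(12) = -114.

-114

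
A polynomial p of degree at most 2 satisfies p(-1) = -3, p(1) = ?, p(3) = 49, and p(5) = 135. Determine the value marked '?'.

The 3 known points determine the degree-2 polynomial uniquely.
Write p(u) = au^2 + bu + c. Substituting each data point gives a linear system:
  a - b + c = -3
  9a + 3b + c = 49
  25a + 5b + c = 135
Solving the system yields a = 5, b = 3, c = -5.
So p(u) = 5u² + 3u - 5.
Then p(1) = 3.

3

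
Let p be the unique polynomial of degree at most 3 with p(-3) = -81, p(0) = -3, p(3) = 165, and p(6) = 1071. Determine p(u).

Write p(u) = au^3 + bu^2 + cu + d. Substituting each data point gives a linear system:
  -27a + 9b - 3c + d = -81
  d = -3
  27a + 9b + 3c + d = 165
  216a + 36b + 6c + d = 1071
Solving the system yields a = 4, b = 5, c = 5, d = -3.
So p(u) = 4u³ + 5u² + 5u - 3.
Check: p(6) = 1071. ✓

p(u) = 4u^3 + 5u^2 + 5u - 3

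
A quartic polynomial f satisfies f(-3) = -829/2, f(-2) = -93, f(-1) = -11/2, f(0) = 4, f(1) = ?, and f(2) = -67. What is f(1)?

The 5 known points determine the degree-4 polynomial uniquely.
Write f(u) = au^4 + bu^3 + cu^2 + du + e. Substituting each data point gives a linear system:
  81a - 27b + 9c - 3d + e = -829/2
  16a - 8b + 4c - 2d + e = -93
  a - b + c - d + e = -11/2
  e = 4
  16a + 8b + 4c + 2d + e = -67
Solving the system yields a = -4, b = 2, c = -5, d = -3/2, e = 4.
So f(u) = -4u^4 + 2u^3 - 5u^2 - (3/2)u + 4.
Then f(1) = -9/2.

-9/2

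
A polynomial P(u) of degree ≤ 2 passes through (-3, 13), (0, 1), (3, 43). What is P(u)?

Write P(u) = au^2 + bu + c. Substituting each data point gives a linear system:
  9a - 3b + c = 13
  c = 1
  9a + 3b + c = 43
Solving the system yields a = 3, b = 5, c = 1.
So P(u) = 3u² + 5u + 1.
Check: P(3) = 43. ✓

P(u) = 3u^2 + 5u + 1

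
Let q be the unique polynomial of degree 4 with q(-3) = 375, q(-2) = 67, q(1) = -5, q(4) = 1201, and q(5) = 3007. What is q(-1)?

1

Using the Lagrange interpolation formula with nodes -3, -2, 1, 4, 5:
  L_0(t) = (t + 2)(t - 1)(t - 4)(t - 5) / 224
  L_1(t) = (t + 3)(t - 1)(t - 4)(t - 5) / -126
  L_2(t) = (t + 3)(t + 2)(t - 4)(t - 5) / 144
  L_3(t) = (t + 3)(t + 2)(t - 1)(t - 5) / -126
  L_4(t) = (t + 3)(t + 2)(t - 1)(t - 4) / 224
Then q(t) = 375·L_0(t) + 67·L_1(t) - 5·L_2(t) + 1201·L_3(t) + 3007·L_4(t).
Expanding and collecting terms gives q(t) = 5t^4 - 4t^2 - 3t - 3.
Evaluating at t = -1: q(-1) = 1.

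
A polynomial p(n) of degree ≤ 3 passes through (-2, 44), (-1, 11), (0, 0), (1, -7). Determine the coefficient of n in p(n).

-6

Write p(n) = an^3 + bn^2 + cn + d. Substituting each data point gives a linear system:
  -8a + 4b - 2c + d = 44
  -a + b - c + d = 11
  d = 0
  a + b + c + d = -7
Solving the system yields a = -3, b = 2, c = -6, d = 0.
So p(n) = -3n^3 + 2n^2 - 6n.
The coefficient of n is -6.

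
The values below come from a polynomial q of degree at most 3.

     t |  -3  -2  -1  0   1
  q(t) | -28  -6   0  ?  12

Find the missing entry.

On equispaced nodes a degree-3 polynomial has vanishing fourth forward difference, so
  q(-3) - 4·q(-2) + 6·q(-1) - 4·q(0) + q(1) = 0.
Substituting the known values and solving for q(0):
  -4·q(0) = -8
  q(0) = 2.

2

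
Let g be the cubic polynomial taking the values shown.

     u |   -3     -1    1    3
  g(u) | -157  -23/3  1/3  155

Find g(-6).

-1276

Forward differences of the values at u = -3, -1, 1, 3:
  g  : -157  -23/3  1/3  155
  Δ  : 448/3  8  464/3
  Δ^2: -424/3  440/3
  Δ^3: 288
The third differences are constant, confirming degree 3.
Interpolating (Newton forward form) and evaluating at u = -6 gives g(-6) = -1276.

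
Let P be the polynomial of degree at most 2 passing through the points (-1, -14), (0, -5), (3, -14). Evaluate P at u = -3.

-50

Write P(u) = au^2 + bu + c. Substituting each data point gives a linear system:
  a - b + c = -14
  c = -5
  9a + 3b + c = -14
Solving the system yields a = -3, b = 6, c = -5.
So P(u) = -3u^2 + 6u - 5.
Then P(-3) = -50.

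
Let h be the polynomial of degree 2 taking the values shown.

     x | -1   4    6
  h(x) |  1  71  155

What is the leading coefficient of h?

Write h(x) = ax^2 + bx + c. Substituting each data point gives a linear system:
  a - b + c = 1
  16a + 4b + c = 71
  36a + 6b + c = 155
Solving the system yields a = 4, b = 2, c = -1.
So h(x) = 4x^2 + 2x - 1.
The leading coefficient is 4.

4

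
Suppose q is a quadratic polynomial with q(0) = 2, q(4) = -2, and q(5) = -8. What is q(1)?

Write q(n) = an^2 + bn + c. Substituting each data point gives a linear system:
  c = 2
  16a + 4b + c = -2
  25a + 5b + c = -8
Solving the system yields a = -1, b = 3, c = 2.
So q(n) = -n^2 + 3n + 2.
Then q(1) = 4.

4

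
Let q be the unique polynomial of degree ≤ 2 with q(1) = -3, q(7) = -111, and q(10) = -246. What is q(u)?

Write q(u) = au^2 + bu + c. Substituting each data point gives a linear system:
  a + b + c = -3
  49a + 7b + c = -111
  100a + 10b + c = -246
Solving the system yields a = -3, b = 6, c = -6.
So q(u) = -3u² + 6u - 6.
Check: q(10) = -246. ✓

q(u) = -3u^2 + 6u - 6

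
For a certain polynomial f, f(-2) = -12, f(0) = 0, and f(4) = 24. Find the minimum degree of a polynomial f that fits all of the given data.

Divided differences on the nodes -2, 0, 4:
  order 0: -12  0  24
  order 1: 6  6
  order 2: 0
The order-1 divided differences are all 6 (nonzero) and every higher order vanishes, so the data lies on a polynomial of degree exactly 1.

1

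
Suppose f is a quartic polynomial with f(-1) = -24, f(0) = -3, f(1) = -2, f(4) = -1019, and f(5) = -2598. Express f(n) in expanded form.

Write f(n) = an^4 + bn^3 + cn^2 + dn + e. Substituting each data point gives a linear system:
  a - b + c - d + e = -24
  e = -3
  a + b + c + d + e = -2
  256a + 64b + 16c + 4d + e = -1019
  625a + 125b + 25c + 5d + e = -2598
Solving the system yields a = -5, b = 5, c = -5, d = 6, e = -3.
So f(n) = -5n⁴ + 5n³ - 5n² + 6n - 3.
Check: f(-1) = -24. ✓

f(n) = -5n^4 + 5n^3 - 5n^2 + 6n - 3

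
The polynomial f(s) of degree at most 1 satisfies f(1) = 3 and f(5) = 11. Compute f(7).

Write f(s) = as + b. Substituting each data point gives a linear system:
  a + b = 3
  5a + b = 11
Solving the system yields a = 2, b = 1.
So f(s) = 2s + 1.
Then f(7) = 15.

15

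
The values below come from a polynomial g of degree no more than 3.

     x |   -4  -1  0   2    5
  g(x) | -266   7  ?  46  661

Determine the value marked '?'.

6

The 4 known points determine the degree-3 polynomial uniquely.
Write g(x) = ax^3 + bx^2 + cx + d. Substituting each data point gives a linear system:
  -64a + 16b - 4c + d = -266
  -a + b - c + d = 7
  8a + 4b + 2c + d = 46
  125a + 25b + 5c + d = 661
Solving the system yields a = 5, b = 2, c = -4, d = 6.
So g(x) = 5x^3 + 2x^2 - 4x + 6.
Then g(0) = 6.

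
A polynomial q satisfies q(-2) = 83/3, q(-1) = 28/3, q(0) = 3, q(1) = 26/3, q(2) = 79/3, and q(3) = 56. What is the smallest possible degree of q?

Forward differences of the values at u = -2, -1, 0, 1, 2, 3:
  q  : 83/3  28/3  3  26/3  79/3  56
  Δ  : -55/3  -19/3  17/3  53/3  89/3
  Δ^2: 12  12  12  12
  Δ^3: 0  0  0
  Δ^4: 0  0
  Δ^5: 0
The second differences are constant (12) and nonzero, while all higher differences vanish, so the minimal degree is 2.

2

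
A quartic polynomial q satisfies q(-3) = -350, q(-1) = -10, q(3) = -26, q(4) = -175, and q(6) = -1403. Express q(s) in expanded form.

Write q(s) = as^4 + bs^3 + cs^2 + ds + e. Substituting each data point gives a linear system:
  81a - 27b + 9c - 3d + e = -350
  a - b + c - d + e = -10
  81a + 27b + 9c + 3d + e = -26
  256a + 64b + 16c + 4d + e = -175
  1296a + 216b + 36c + 6d + e = -1403
Solving the system yields a = -2, b = 6, c = -3, d = 0, e = 1.
So q(s) = -2s^4 + 6s^3 - 3s^2 + 1.
Check: q(6) = -1403. ✓

q(s) = -2s^4 + 6s^3 - 3s^2 + 1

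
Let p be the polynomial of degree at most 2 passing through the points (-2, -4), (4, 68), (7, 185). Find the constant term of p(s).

Write p(s) = as^2 + bs + c. Substituting each data point gives a linear system:
  4a - 2b + c = -4
  16a + 4b + c = 68
  49a + 7b + c = 185
Solving the system yields a = 3, b = 6, c = -4.
So p(s) = 3s^2 + 6s - 4.
The constant term is -4.

-4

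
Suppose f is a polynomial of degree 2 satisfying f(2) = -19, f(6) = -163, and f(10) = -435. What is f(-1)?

5

Write f(u) = au^2 + bu + c. Substituting each data point gives a linear system:
  4a + 2b + c = -19
  36a + 6b + c = -163
  100a + 10b + c = -435
Solving the system yields a = -4, b = -4, c = 5.
So f(u) = -4u^2 - 4u + 5.
Then f(-1) = 5.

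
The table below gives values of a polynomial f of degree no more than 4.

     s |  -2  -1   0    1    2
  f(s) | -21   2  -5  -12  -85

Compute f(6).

-5717

Using the Lagrange interpolation formula with nodes -2, -1, 0, 1, 2:
  L_0(s) = (s + 1)s(s - 1)(s - 2) / 24
  L_1(s) = (s + 2)s(s - 1)(s - 2) / -6
  L_2(s) = (s + 2)(s + 1)(s - 1)(s - 2) / 4
  L_3(s) = (s + 2)(s + 1)s(s - 2) / -6
  L_4(s) = (s + 2)(s + 1)s(s - 1) / 24
Then f(s) = -21·L_0(s) + 2·L_1(s) - 5·L_2(s) - 12·L_3(s) - 85·L_4(s).
Expanding and collecting terms gives f(s) = -4s⁴ - 3s³ + 4s² - 4s - 5.
Evaluating at s = 6: f(6) = -5717.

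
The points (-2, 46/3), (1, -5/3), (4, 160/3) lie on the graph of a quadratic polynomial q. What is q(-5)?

Forward differences of the values at n = -2, 1, 4:
  q  : 46/3  -5/3  160/3
  Δ  : -17  55
  Δ^2: 72
The second differences are constant, confirming degree 2.
Interpolating (Newton forward form) and evaluating at n = -5 gives q(-5) = 313/3.

313/3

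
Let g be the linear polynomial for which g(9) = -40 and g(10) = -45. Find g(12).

Write g(u) = au + b. Substituting each data point gives a linear system:
  9a + b = -40
  10a + b = -45
Solving the system yields a = -5, b = 5.
So g(u) = -5u + 5.
Then g(12) = -55.

-55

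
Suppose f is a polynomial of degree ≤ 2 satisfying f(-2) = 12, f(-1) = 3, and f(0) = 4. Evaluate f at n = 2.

Forward differences of the values at n = -2, -1, 0:
  f  : 12  3  4
  Δ  : -9  1
  Δ^2: 10
The second differences are constant, confirming degree 2.
Interpolating (Newton forward form) and evaluating at n = 2 gives f(2) = 36.

36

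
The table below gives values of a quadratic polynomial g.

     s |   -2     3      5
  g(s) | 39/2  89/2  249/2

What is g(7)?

Write g(s) = as^2 + bs + c. Substituting each data point gives a linear system:
  4a - 2b + c = 39/2
  9a + 3b + c = 89/2
  25a + 5b + c = 249/2
Solving the system yields a = 5, b = 0, c = -1/2.
So g(s) = 5s² - 1/2.
Then g(7) = 489/2.

489/2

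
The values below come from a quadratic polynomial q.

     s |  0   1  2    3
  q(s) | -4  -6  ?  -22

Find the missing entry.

-12

The 3 known points determine the degree-2 polynomial uniquely.
Write q(s) = as^2 + bs + c. Substituting each data point gives a linear system:
  c = -4
  a + b + c = -6
  9a + 3b + c = -22
Solving the system yields a = -2, b = 0, c = -4.
So q(s) = -2s^2 - 4.
Then q(2) = -12.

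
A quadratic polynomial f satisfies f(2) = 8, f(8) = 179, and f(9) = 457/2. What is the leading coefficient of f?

Write f(x) = ax^2 + bx + c. Substituting each data point gives a linear system:
  4a + 2b + c = 8
  64a + 8b + c = 179
  81a + 9b + c = 457/2
Solving the system yields a = 3, b = -3/2, c = -1.
So f(x) = 3x² - (3/2)x - 1.
The leading coefficient is 3.

3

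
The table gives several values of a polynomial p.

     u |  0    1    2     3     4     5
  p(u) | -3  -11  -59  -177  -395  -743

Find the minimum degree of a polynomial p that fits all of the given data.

Forward differences of the values at u = 0, 1, 2, 3, 4, 5:
  p  : -3  -11  -59  -177  -395  -743
  Δ  : -8  -48  -118  -218  -348
  Δ^2: -40  -70  -100  -130
  Δ^3: -30  -30  -30
  Δ^4: 0  0
  Δ^5: 0
The third differences are constant (-30) and nonzero, while all higher differences vanish, so the minimal degree is 3.

3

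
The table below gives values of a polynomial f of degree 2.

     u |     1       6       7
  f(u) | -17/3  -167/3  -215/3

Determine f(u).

f(u) = -u^2 - 3u - 5/3

Using the Lagrange interpolation formula with nodes 1, 6, 7:
  L_0(u) = (u - 6)(u - 7) / 30
  L_1(u) = (u - 1)(u - 7) / -5
  L_2(u) = (u - 1)(u - 6) / 6
Then f(u) = -17/3·L_0(u) - 167/3·L_1(u) - 215/3·L_2(u).
Expanding and collecting terms gives f(u) = -u^2 - 3u - 5/3.
Check: f(7) = -215/3. ✓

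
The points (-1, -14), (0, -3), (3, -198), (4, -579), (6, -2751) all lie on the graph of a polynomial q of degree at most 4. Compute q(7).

-5022

Using the Lagrange interpolation formula with nodes -1, 0, 3, 4, 6:
  L_0(t) = t(t - 3)(t - 4)(t - 6) / 140
  L_1(t) = (t + 1)(t - 3)(t - 4)(t - 6) / -72
  L_2(t) = (t + 1)t(t - 4)(t - 6) / 36
  L_3(t) = (t + 1)t(t - 3)(t - 6) / -40
  L_4(t) = (t + 1)t(t - 3)(t - 4) / 252
Then q(t) = -14·L_0(t) - 3·L_1(t) - 198·L_2(t) - 579·L_3(t) - 2751·L_4(t).
Expanding and collecting terms gives q(t) = -2t^4 - 5t^2 + 4t - 3.
Evaluating at t = 7: q(7) = -5022.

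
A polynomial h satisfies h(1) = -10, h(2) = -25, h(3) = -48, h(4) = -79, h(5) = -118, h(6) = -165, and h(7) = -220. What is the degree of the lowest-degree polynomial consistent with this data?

Forward differences of the values at u = 1, 2, 3, 4, 5, 6, 7:
  h  : -10  -25  -48  -79  -118  -165  -220
  Δ  : -15  -23  -31  -39  -47  -55
  Δ^2: -8  -8  -8  -8  -8
  Δ^3: 0  0  0  0
  Δ^4: 0  0  0
  Δ^5: 0  0
  Δ^6: 0
The second differences are constant (-8) and nonzero, while all higher differences vanish, so the minimal degree is 2.

2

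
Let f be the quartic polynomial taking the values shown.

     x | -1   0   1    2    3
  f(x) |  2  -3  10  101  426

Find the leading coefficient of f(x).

Write f(x) = ax^4 + bx^3 + cx^2 + dx + e. Substituting each data point gives a linear system:
  a - b + c - d + e = 2
  e = -3
  a + b + c + d + e = 10
  16a + 8b + 4c + 2d + e = 101
  81a + 27b + 9c + 3d + e = 426
Solving the system yields a = 4, b = 2, c = 5, d = 2, e = -3.
So f(x) = 4x⁴ + 2x³ + 5x² + 2x - 3.
The leading coefficient is 4.

4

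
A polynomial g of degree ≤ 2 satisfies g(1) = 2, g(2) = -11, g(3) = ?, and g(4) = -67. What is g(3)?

On equispaced nodes a degree-2 polynomial has vanishing third forward difference, so
  - g(1) + 3·g(2) - 3·g(3) + g(4) = 0.
Substituting the known values and solving for g(3):
  -3·g(3) = 102
  g(3) = -34.

-34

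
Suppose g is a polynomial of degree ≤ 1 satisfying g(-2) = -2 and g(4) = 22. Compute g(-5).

-14

Write g(s) = as + b. Substituting each data point gives a linear system:
  -2a + b = -2
  4a + b = 22
Solving the system yields a = 4, b = 6.
So g(s) = 4s + 6.
Then g(-5) = -14.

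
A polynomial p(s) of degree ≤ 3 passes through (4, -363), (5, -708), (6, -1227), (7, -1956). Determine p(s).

p(s) = -6s^3 + 3s^2 - 6s - 3

Using the Lagrange interpolation formula with nodes 4, 5, 6, 7:
  L_0(s) = (s - 5)(s - 6)(s - 7) / -6
  L_1(s) = (s - 4)(s - 6)(s - 7) / 2
  L_2(s) = (s - 4)(s - 5)(s - 7) / -2
  L_3(s) = (s - 4)(s - 5)(s - 6) / 6
Then p(s) = -363·L_0(s) - 708·L_1(s) - 1227·L_2(s) - 1956·L_3(s).
Expanding and collecting terms gives p(s) = -6s³ + 3s² - 6s - 3.
Check: p(5) = -708. ✓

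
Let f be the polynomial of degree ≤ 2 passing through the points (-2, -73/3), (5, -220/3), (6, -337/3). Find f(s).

f(s) = -4s^2 + 5s + 5/3

Write f(s) = as^2 + bs + c. Substituting each data point gives a linear system:
  4a - 2b + c = -73/3
  25a + 5b + c = -220/3
  36a + 6b + c = -337/3
Solving the system yields a = -4, b = 5, c = 5/3.
So f(s) = -4s^2 + 5s + 5/3.
Check: f(6) = -337/3. ✓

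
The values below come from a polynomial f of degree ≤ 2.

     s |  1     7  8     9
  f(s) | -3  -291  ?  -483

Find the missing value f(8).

-381

The 3 known points determine the degree-2 polynomial uniquely.
Write f(s) = as^2 + bs + c. Substituting each data point gives a linear system:
  a + b + c = -3
  49a + 7b + c = -291
  81a + 9b + c = -483
Solving the system yields a = -6, b = 0, c = 3.
So f(s) = -6s^2 + 3.
Then f(8) = -381.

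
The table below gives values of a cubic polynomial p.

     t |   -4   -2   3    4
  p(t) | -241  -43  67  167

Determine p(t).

p(t) = 3t^3 - 2t^2 + 3t - 5

Using the Lagrange interpolation formula with nodes -4, -2, 3, 4:
  L_0(t) = (t + 2)(t - 3)(t - 4) / -112
  L_1(t) = (t + 4)(t - 3)(t - 4) / 60
  L_2(t) = (t + 4)(t + 2)(t - 4) / -35
  L_3(t) = (t + 4)(t + 2)(t - 3) / 48
Then p(t) = -241·L_0(t) - 43·L_1(t) + 67·L_2(t) + 167·L_3(t).
Expanding and collecting terms gives p(t) = 3t^3 - 2t^2 + 3t - 5.
Check: p(3) = 67. ✓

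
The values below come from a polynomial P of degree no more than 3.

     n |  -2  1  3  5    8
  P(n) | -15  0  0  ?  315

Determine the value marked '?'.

48

The 4 known points determine the degree-3 polynomial uniquely.
Write P(n) = an^3 + bn^2 + cn + d. Substituting each data point gives a linear system:
  -8a + 4b - 2c + d = -15
  a + b + c + d = 0
  27a + 9b + 3c + d = 0
  512a + 64b + 8c + d = 315
Solving the system yields a = 1, b = -3, c = -1, d = 3.
So P(n) = n^3 - 3n^2 - n + 3.
Then P(5) = 48.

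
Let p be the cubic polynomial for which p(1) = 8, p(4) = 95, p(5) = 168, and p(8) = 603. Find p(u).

p(u) = u^3 + u^2 + 3u + 3

Write p(u) = au^3 + bu^2 + cu + d. Substituting each data point gives a linear system:
  a + b + c + d = 8
  64a + 16b + 4c + d = 95
  125a + 25b + 5c + d = 168
  512a + 64b + 8c + d = 603
Solving the system yields a = 1, b = 1, c = 3, d = 3.
So p(u) = u³ + u² + 3u + 3.
Check: p(4) = 95. ✓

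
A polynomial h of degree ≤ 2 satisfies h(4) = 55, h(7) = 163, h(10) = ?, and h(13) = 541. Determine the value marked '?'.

The 3 known points determine the degree-2 polynomial uniquely.
Write h(s) = as^2 + bs + c. Substituting each data point gives a linear system:
  16a + 4b + c = 55
  49a + 7b + c = 163
  169a + 13b + c = 541
Solving the system yields a = 3, b = 3, c = -5.
So h(s) = 3s^2 + 3s - 5.
Then h(10) = 325.

325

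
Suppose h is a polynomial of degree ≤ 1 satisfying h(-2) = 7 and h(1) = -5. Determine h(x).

Write h(x) = ax + b. Substituting each data point gives a linear system:
  -2a + b = 7
  a + b = -5
Solving the system yields a = -4, b = -1.
So h(x) = -4x - 1.
Check: h(1) = -5. ✓

h(x) = -4x - 1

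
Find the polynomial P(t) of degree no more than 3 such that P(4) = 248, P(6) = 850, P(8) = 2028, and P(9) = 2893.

Using the Lagrange interpolation formula with nodes 4, 6, 8, 9:
  L_0(t) = (t - 6)(t - 8)(t - 9) / -40
  L_1(t) = (t - 4)(t - 8)(t - 9) / 12
  L_2(t) = (t - 4)(t - 6)(t - 9) / -8
  L_3(t) = (t - 4)(t - 6)(t - 8) / 15
Then P(t) = 248·L_0(t) + 850·L_1(t) + 2028·L_2(t) + 2893·L_3(t).
Expanding and collecting terms gives P(t) = 4t^3 - 3t + 4.
Check: P(8) = 2028. ✓

P(t) = 4t^3 - 3t + 4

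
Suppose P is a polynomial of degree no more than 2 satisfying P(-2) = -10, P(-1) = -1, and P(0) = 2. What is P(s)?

P(s) = -3s^2 + 2

Using the Lagrange interpolation formula with nodes -2, -1, 0:
  L_0(s) = (s + 1)s / 2
  L_1(s) = (s + 2)s / -1
  L_2(s) = (s + 2)(s + 1) / 2
Then P(s) = -10·L_0(s) - 1·L_1(s) + 2·L_2(s).
Expanding and collecting terms gives P(s) = -3s^2 + 2.
Check: P(-1) = -1. ✓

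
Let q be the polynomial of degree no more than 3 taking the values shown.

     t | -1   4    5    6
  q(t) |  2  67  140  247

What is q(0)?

-5

Using the Lagrange interpolation formula with nodes -1, 4, 5, 6:
  L_0(t) = (t - 4)(t - 5)(t - 6) / -210
  L_1(t) = (t + 1)(t - 5)(t - 6) / 10
  L_2(t) = (t + 1)(t - 4)(t - 6) / -6
  L_3(t) = (t + 1)(t - 4)(t - 5) / 14
Then q(t) = 2·L_0(t) + 67·L_1(t) + 140·L_2(t) + 247·L_3(t).
Expanding and collecting terms gives q(t) = t^3 + 2t^2 - 6t - 5.
Evaluating at t = 0: q(0) = -5.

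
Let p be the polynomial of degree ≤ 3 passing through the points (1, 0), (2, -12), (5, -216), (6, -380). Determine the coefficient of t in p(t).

-4

Write p(t) = at^3 + bt^2 + ct + d. Substituting each data point gives a linear system:
  a + b + c + d = 0
  8a + 4b + 2c + d = -12
  125a + 25b + 5c + d = -216
  216a + 36b + 6c + d = -380
Solving the system yields a = -2, b = 2, c = -4, d = 4.
So p(t) = -2t^3 + 2t^2 - 4t + 4.
The coefficient of t is -4.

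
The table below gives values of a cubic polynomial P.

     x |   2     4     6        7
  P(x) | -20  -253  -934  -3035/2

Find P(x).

Write P(x) = ax^3 + bx^2 + cx + d. Substituting each data point gives a linear system:
  8a + 4b + 2c + d = -20
  64a + 16b + 4c + d = -253
  216a + 36b + 6c + d = -934
  343a + 49b + 7c + d = -3035/2
Solving the system yields a = -5, b = 4, c = -1/2, d = 5.
So P(x) = -5x³ + 4x² - (1/2)x + 5.
Check: P(7) = -3035/2. ✓

P(x) = -5x^3 + 4x^2 - (1/2)x + 5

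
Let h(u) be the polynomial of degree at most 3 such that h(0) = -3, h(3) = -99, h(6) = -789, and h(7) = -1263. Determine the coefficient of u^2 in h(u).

3

Write h(u) = au^3 + bu^2 + cu + d. Substituting each data point gives a linear system:
  d = -3
  27a + 9b + 3c + d = -99
  216a + 36b + 6c + d = -789
  343a + 49b + 7c + d = -1263
Solving the system yields a = -4, b = 3, c = -5, d = -3.
So h(u) = -4u^3 + 3u^2 - 5u - 3.
The coefficient of u^2 is 3.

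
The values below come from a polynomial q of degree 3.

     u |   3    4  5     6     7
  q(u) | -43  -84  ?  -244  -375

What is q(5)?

-149

On equispaced nodes a degree-3 polynomial has vanishing fourth forward difference, so
  q(3) - 4·q(4) + 6·q(5) - 4·q(6) + q(7) = 0.
Substituting the known values and solving for q(5):
  6·q(5) = -894
  q(5) = -149.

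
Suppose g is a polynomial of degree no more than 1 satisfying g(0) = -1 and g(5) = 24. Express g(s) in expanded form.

Write g(s) = as + b. Substituting each data point gives a linear system:
  b = -1
  5a + b = 24
Solving the system yields a = 5, b = -1.
So g(s) = 5s - 1.
Check: g(5) = 24. ✓

g(s) = 5s - 1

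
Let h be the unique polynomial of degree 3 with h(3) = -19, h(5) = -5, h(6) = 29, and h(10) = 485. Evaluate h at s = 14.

Write h(s) = as^3 + bs^2 + cs + d. Substituting each data point gives a linear system:
  27a + 9b + 3c + d = -19
  125a + 25b + 5c + d = -5
  216a + 36b + 6c + d = 29
  1000a + 100b + 10c + d = 485
Solving the system yields a = 1, b = -5, c = -2, d = 5.
So h(s) = s^3 - 5s^2 - 2s + 5.
Then h(14) = 1741.

1741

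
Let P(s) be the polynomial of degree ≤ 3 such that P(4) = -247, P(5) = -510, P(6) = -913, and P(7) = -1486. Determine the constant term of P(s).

5

Write P(s) = as^3 + bs^2 + cs + d. Substituting each data point gives a linear system:
  64a + 16b + 4c + d = -247
  125a + 25b + 5c + d = -510
  216a + 36b + 6c + d = -913
  343a + 49b + 7c + d = -1486
Solving the system yields a = -5, b = 5, c = -3, d = 5.
So P(s) = -5s^3 + 5s^2 - 3s + 5.
The constant term is 5.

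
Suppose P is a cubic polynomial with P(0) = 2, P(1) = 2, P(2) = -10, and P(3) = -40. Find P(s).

Write P(s) = as^3 + bs^2 + cs + d. Substituting each data point gives a linear system:
  d = 2
  a + b + c + d = 2
  8a + 4b + 2c + d = -10
  27a + 9b + 3c + d = -40
Solving the system yields a = -1, b = -3, c = 4, d = 2.
So P(s) = -s^3 - 3s^2 + 4s + 2.
Check: P(1) = 2. ✓

P(s) = -s^3 - 3s^2 + 4s + 2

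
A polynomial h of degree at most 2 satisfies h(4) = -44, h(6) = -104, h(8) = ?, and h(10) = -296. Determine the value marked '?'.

The 3 known points determine the degree-2 polynomial uniquely.
Write h(n) = an^2 + bn + c. Substituting each data point gives a linear system:
  16a + 4b + c = -44
  36a + 6b + c = -104
  100a + 10b + c = -296
Solving the system yields a = -3, b = 0, c = 4.
So h(n) = -3n^2 + 4.
Then h(8) = -188.

-188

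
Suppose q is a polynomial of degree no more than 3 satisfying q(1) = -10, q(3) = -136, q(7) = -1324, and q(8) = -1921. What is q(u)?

Using the Lagrange interpolation formula with nodes 1, 3, 7, 8:
  L_0(u) = (u - 3)(u - 7)(u - 8) / -84
  L_1(u) = (u - 1)(u - 7)(u - 8) / 40
  L_2(u) = (u - 1)(u - 3)(u - 8) / -24
  L_3(u) = (u - 1)(u - 3)(u - 7) / 35
Then q(u) = -10·L_0(u) - 136·L_1(u) - 1324·L_2(u) - 1921·L_3(u).
Expanding and collecting terms gives q(u) = -3u^3 - 6u^2 - 1.
Check: q(8) = -1921. ✓

q(u) = -3u^3 - 6u^2 - 1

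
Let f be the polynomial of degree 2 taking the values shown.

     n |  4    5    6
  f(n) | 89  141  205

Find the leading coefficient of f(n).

Write f(n) = an^2 + bn + c. Substituting each data point gives a linear system:
  16a + 4b + c = 89
  25a + 5b + c = 141
  36a + 6b + c = 205
Solving the system yields a = 6, b = -2, c = 1.
So f(n) = 6n^2 - 2n + 1.
The leading coefficient is 6.

6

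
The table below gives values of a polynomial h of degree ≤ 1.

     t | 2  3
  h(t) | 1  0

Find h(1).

Write h(t) = at + b. Substituting each data point gives a linear system:
  2a + b = 1
  3a + b = 0
Solving the system yields a = -1, b = 3.
So h(t) = -t + 3.
Then h(1) = 2.

2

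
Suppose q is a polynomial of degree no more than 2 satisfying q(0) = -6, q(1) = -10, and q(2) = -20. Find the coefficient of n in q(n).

Write q(n) = an^2 + bn + c. Substituting each data point gives a linear system:
  c = -6
  a + b + c = -10
  4a + 2b + c = -20
Solving the system yields a = -3, b = -1, c = -6.
So q(n) = -3n^2 - n - 6.
The coefficient of n is -1.

-1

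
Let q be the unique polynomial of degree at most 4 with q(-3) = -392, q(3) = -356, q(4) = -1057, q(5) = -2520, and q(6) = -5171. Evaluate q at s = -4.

Using the Lagrange interpolation formula with nodes -3, 3, 4, 5, 6:
  L_0(s) = (s - 3)(s - 4)(s - 5)(s - 6) / 3024
  L_1(s) = (s + 3)(s - 4)(s - 5)(s - 6) / -36
  L_2(s) = (s + 3)(s - 3)(s - 5)(s - 6) / 14
  L_3(s) = (s + 3)(s - 3)(s - 4)(s - 6) / -16
  L_4(s) = (s + 3)(s - 3)(s - 4)(s - 5) / 54
Then q(s) = -392·L_0(s) - 356·L_1(s) - 1057·L_2(s) - 2520·L_3(s) - 5171·L_4(s).
Expanding and collecting terms gives q(s) = -4s⁴ + s³ - 5s² - 3s - 5.
Evaluating at s = -4: q(-4) = -1161.

-1161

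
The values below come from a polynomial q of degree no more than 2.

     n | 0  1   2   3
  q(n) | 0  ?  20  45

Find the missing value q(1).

5

On equispaced nodes a degree-2 polynomial has vanishing third forward difference, so
  - q(0) + 3·q(1) - 3·q(2) + q(3) = 0.
Substituting the known values and solving for q(1):
  3·q(1) = 15
  q(1) = 5.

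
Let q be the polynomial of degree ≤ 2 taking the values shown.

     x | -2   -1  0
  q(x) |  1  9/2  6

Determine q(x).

q(x) = -x^2 + (1/2)x + 6

Write q(x) = ax^2 + bx + c. Substituting each data point gives a linear system:
  4a - 2b + c = 1
  a - b + c = 9/2
  c = 6
Solving the system yields a = -1, b = 1/2, c = 6.
So q(x) = -x^2 + (1/2)x + 6.
Check: q(0) = 6. ✓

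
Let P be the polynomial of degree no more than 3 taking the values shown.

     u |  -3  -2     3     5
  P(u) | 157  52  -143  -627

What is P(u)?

P(u) = -5u^3 + u^2 - 5u - 2

Using the Lagrange interpolation formula with nodes -3, -2, 3, 5:
  L_0(u) = (u + 2)(u - 3)(u - 5) / -48
  L_1(u) = (u + 3)(u - 3)(u - 5) / 35
  L_2(u) = (u + 3)(u + 2)(u - 5) / -60
  L_3(u) = (u + 3)(u + 2)(u - 3) / 112
Then P(u) = 157·L_0(u) + 52·L_1(u) - 143·L_2(u) - 627·L_3(u).
Expanding and collecting terms gives P(u) = -5u³ + u² - 5u - 2.
Check: P(5) = -627. ✓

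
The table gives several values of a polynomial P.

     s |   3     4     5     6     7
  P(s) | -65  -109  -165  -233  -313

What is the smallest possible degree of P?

Forward differences of the values at s = 3, 4, 5, 6, 7:
  P  : -65  -109  -165  -233  -313
  Δ  : -44  -56  -68  -80
  Δ^2: -12  -12  -12
  Δ^3: 0  0
  Δ^4: 0
The second differences are constant (-12) and nonzero, while all higher differences vanish, so the minimal degree is 2.

2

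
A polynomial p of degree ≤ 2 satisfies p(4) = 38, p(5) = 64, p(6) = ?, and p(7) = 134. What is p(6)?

The 3 known points determine the degree-2 polynomial uniquely.
Write p(t) = at^2 + bt + c. Substituting each data point gives a linear system:
  16a + 4b + c = 38
  25a + 5b + c = 64
  49a + 7b + c = 134
Solving the system yields a = 3, b = -1, c = -6.
So p(t) = 3t² - t - 6.
Then p(6) = 96.

96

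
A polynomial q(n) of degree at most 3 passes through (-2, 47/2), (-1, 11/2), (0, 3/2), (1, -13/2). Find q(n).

q(n) = -3n^3 - 2n^2 - 3n + 3/2

Using the Lagrange interpolation formula with nodes -2, -1, 0, 1:
  L_0(n) = (n + 1)n(n - 1) / -6
  L_1(n) = (n + 2)n(n - 1) / 2
  L_2(n) = (n + 2)(n + 1)(n - 1) / -2
  L_3(n) = (n + 2)(n + 1)n / 6
Then q(n) = 47/2·L_0(n) + 11/2·L_1(n) + 3/2·L_2(n) - 13/2·L_3(n).
Expanding and collecting terms gives q(n) = -3n³ - 2n² - 3n + 3/2.
Check: q(-1) = 11/2. ✓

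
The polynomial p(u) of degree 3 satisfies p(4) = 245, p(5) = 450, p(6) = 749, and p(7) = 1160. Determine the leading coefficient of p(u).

3

Write p(u) = au^3 + bu^2 + cu + d. Substituting each data point gives a linear system:
  64a + 16b + 4c + d = 245
  125a + 25b + 5c + d = 450
  216a + 36b + 6c + d = 749
  343a + 49b + 7c + d = 1160
Solving the system yields a = 3, b = 2, c = 4, d = 5.
So p(u) = 3u^3 + 2u^2 + 4u + 5.
The leading coefficient is 3.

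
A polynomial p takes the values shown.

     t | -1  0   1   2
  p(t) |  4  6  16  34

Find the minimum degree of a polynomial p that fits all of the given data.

2

Forward differences of the values at t = -1, 0, 1, 2:
  p  : 4  6  16  34
  Δ  : 2  10  18
  Δ^2: 8  8
  Δ^3: 0
The second differences are constant (8) and nonzero, while all higher differences vanish, so the minimal degree is 2.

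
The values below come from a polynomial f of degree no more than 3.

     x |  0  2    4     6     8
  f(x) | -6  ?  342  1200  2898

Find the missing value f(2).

On equispaced nodes a degree-3 polynomial has vanishing fourth forward difference, so
  f(0) - 4·f(2) + 6·f(4) - 4·f(6) + f(8) = 0.
Substituting the known values and solving for f(2):
  -4·f(2) = -144
  f(2) = 36.

36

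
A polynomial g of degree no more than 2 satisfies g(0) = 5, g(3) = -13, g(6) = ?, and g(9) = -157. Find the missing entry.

-67

The 3 known points determine the degree-2 polynomial uniquely.
Write g(t) = at^2 + bt + c. Substituting each data point gives a linear system:
  c = 5
  9a + 3b + c = -13
  81a + 9b + c = -157
Solving the system yields a = -2, b = 0, c = 5.
So g(t) = -2t^2 + 5.
Then g(6) = -67.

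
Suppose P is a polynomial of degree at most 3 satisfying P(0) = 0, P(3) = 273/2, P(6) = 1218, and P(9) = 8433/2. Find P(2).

Write P(t) = at^3 + bt^2 + ct + d. Substituting each data point gives a linear system:
  d = 0
  27a + 9b + 3c + d = 273/2
  216a + 36b + 6c + d = 1218
  729a + 81b + 9c + d = 8433/2
Solving the system yields a = 6, b = -3/2, c = -4, d = 0.
So P(t) = 6t^3 - (3/2)t^2 - 4t.
Then P(2) = 34.

34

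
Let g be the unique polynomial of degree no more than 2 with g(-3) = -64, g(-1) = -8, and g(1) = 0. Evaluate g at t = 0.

Write g(t) = at^2 + bt + c. Substituting each data point gives a linear system:
  9a - 3b + c = -64
  a - b + c = -8
  a + b + c = 0
Solving the system yields a = -6, b = 4, c = 2.
So g(t) = -6t^2 + 4t + 2.
Then g(0) = 2.

2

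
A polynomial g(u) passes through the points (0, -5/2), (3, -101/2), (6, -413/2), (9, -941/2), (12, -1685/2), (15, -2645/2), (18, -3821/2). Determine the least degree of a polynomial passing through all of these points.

Forward differences of the values at u = 0, 3, 6, 9, 12, 15, 18:
  g  : -5/2  -101/2  -413/2  -941/2  -1685/2  -2645/2  -3821/2
  Δ  : -48  -156  -264  -372  -480  -588
  Δ^2: -108  -108  -108  -108  -108
  Δ^3: 0  0  0  0
  Δ^4: 0  0  0
  Δ^5: 0  0
  Δ^6: 0
The second differences are constant (-108) and nonzero, while all higher differences vanish, so the minimal degree is 2.

2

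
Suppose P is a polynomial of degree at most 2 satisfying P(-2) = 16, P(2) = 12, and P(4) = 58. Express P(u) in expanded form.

P(u) = 4u^2 - u - 2

Write P(u) = au^2 + bu + c. Substituting each data point gives a linear system:
  4a - 2b + c = 16
  4a + 2b + c = 12
  16a + 4b + c = 58
Solving the system yields a = 4, b = -1, c = -2.
So P(u) = 4u² - u - 2.
Check: P(4) = 58. ✓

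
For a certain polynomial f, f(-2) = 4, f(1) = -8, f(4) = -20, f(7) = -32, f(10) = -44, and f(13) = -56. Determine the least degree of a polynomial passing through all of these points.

1

Forward differences of the values at t = -2, 1, 4, 7, 10, 13:
  f  : 4  -8  -20  -32  -44  -56
  Δ  : -12  -12  -12  -12  -12
  Δ^2: 0  0  0  0
  Δ^3: 0  0  0
  Δ^4: 0  0
  Δ^5: 0
The first differences are constant (-12) and nonzero, while all higher differences vanish, so the minimal degree is 1.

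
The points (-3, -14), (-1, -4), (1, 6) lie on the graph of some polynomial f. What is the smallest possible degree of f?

Forward differences of the values at u = -3, -1, 1:
  f  : -14  -4  6
  Δ  : 10  10
  Δ^2: 0
The first differences are constant (10) and nonzero, while all higher differences vanish, so the minimal degree is 1.

1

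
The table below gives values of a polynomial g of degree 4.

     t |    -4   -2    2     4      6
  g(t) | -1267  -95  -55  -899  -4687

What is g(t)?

Write g(t) = at^4 + bt^3 + ct^2 + dt + e. Substituting each data point gives a linear system:
  256a - 64b + 16c - 4d + e = -1267
  16a - 8b + 4c - 2d + e = -95
  16a + 8b + 4c + 2d + e = -55
  256a + 64b + 16c + 4d + e = -899
  1296a + 216b + 36c + 6d + e = -4687
Solving the system yields a = -4, b = 3, c = -4, d = -2, e = 5.
So g(t) = -4t⁴ + 3t³ - 4t² - 2t + 5.
Check: g(2) = -55. ✓

g(t) = -4t^4 + 3t^3 - 4t^2 - 2t + 5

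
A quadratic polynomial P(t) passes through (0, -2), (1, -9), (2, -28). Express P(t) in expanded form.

Write P(t) = at^2 + bt + c. Substituting each data point gives a linear system:
  c = -2
  a + b + c = -9
  4a + 2b + c = -28
Solving the system yields a = -6, b = -1, c = -2.
So P(t) = -6t² - t - 2.
Check: P(0) = -2. ✓

P(t) = -6t^2 - t - 2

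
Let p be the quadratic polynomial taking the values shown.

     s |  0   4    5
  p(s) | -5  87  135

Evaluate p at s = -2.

Write p(s) = as^2 + bs + c. Substituting each data point gives a linear system:
  c = -5
  16a + 4b + c = 87
  25a + 5b + c = 135
Solving the system yields a = 5, b = 3, c = -5.
So p(s) = 5s² + 3s - 5.
Then p(-2) = 9.

9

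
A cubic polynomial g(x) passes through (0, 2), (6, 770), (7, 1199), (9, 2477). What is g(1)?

5

Write g(x) = ax^3 + bx^2 + cx + d. Substituting each data point gives a linear system:
  d = 2
  216a + 36b + 6c + d = 770
  343a + 49b + 7c + d = 1199
  729a + 81b + 9c + d = 2477
Solving the system yields a = 3, b = 4, c = -4, d = 2.
So g(x) = 3x^3 + 4x^2 - 4x + 2.
Then g(1) = 5.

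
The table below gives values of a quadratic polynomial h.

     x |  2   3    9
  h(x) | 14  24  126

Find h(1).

6

Using the Lagrange interpolation formula with nodes 2, 3, 9:
  L_0(x) = (x - 3)(x - 9) / 7
  L_1(x) = (x - 2)(x - 9) / -6
  L_2(x) = (x - 2)(x - 3) / 42
Then h(x) = 14·L_0(x) + 24·L_1(x) + 126·L_2(x).
Expanding and collecting terms gives h(x) = x^2 + 5x.
Evaluating at x = 1: h(1) = 6.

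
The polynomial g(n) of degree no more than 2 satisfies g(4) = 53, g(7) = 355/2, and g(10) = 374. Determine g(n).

Write g(n) = an^2 + bn + c. Substituting each data point gives a linear system:
  16a + 4b + c = 53
  49a + 7b + c = 355/2
  100a + 10b + c = 374
Solving the system yields a = 4, b = -5/2, c = -1.
So g(n) = 4n^2 - (5/2)n - 1.
Check: g(10) = 374. ✓

g(n) = 4n^2 - (5/2)n - 1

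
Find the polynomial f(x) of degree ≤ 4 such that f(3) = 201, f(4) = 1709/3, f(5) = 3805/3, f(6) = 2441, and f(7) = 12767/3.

Write f(x) = ax^4 + bx^3 + cx^2 + dx + e. Substituting each data point gives a linear system:
  81a + 27b + 9c + 3d + e = 201
  256a + 64b + 16c + 4d + e = 1709/3
  625a + 125b + 25c + 5d + e = 3805/3
  1296a + 216b + 36c + 6d + e = 2441
  2401a + 343b + 49c + 7d + e = 12767/3
Solving the system yields a = 1, b = 6, c = -4, d = -1/3, e = -5.
So f(x) = x⁴ + 6x³ - 4x² - (1/3)x - 5.
Check: f(7) = 12767/3. ✓

f(x) = x^4 + 6x^3 - 4x^2 - (1/3)x - 5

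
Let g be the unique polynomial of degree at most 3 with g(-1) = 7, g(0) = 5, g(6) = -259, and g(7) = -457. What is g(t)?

Using the Lagrange interpolation formula with nodes -1, 0, 6, 7:
  L_0(t) = t(t - 6)(t - 7) / -56
  L_1(t) = (t + 1)(t - 6)(t - 7) / 42
  L_2(t) = (t + 1)t(t - 7) / -42
  L_3(t) = (t + 1)t(t - 6) / 56
Then g(t) = 7·L_0(t) + 5·L_1(t) - 259·L_2(t) - 457·L_3(t).
Expanding and collecting terms gives g(t) = -2t³ + 4t² + 4t + 5.
Check: g(7) = -457. ✓

g(t) = -2t^3 + 4t^2 + 4t + 5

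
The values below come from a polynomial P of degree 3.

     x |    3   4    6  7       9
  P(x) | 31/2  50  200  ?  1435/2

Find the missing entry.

The 4 known points determine the degree-3 polynomial uniquely.
Write P(x) = ax^3 + bx^2 + cx + d. Substituting each data point gives a linear system:
  27a + 9b + 3c + d = 31/2
  64a + 16b + 4c + d = 50
  216a + 36b + 6c + d = 200
  729a + 81b + 9c + d = 1435/2
Solving the system yields a = 1, b = 1/2, c = -6, d = 2.
So P(x) = x³ + (1/2)x² - 6x + 2.
Then P(7) = 655/2.

655/2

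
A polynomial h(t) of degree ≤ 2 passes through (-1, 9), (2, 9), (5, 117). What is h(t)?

h(t) = 6t^2 - 6t - 3

Using the Lagrange interpolation formula with nodes -1, 2, 5:
  L_0(t) = (t - 2)(t - 5) / 18
  L_1(t) = (t + 1)(t - 5) / -9
  L_2(t) = (t + 1)(t - 2) / 18
Then h(t) = 9·L_0(t) + 9·L_1(t) + 117·L_2(t).
Expanding and collecting terms gives h(t) = 6t² - 6t - 3.
Check: h(5) = 117. ✓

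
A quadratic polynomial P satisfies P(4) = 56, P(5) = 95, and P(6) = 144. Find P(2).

8

Write P(n) = an^2 + bn + c. Substituting each data point gives a linear system:
  16a + 4b + c = 56
  25a + 5b + c = 95
  36a + 6b + c = 144
Solving the system yields a = 5, b = -6, c = 0.
So P(n) = 5n^2 - 6n.
Then P(2) = 8.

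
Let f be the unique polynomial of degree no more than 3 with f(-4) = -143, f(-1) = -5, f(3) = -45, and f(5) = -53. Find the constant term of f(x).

Write f(x) = ax^3 + bx^2 + cx + d. Substituting each data point gives a linear system:
  -64a + 16b - 4c + d = -143
  -a + b - c + d = -5
  27a + 9b + 3c + d = -45
  125a + 25b + 5c + d = -53
Solving the system yields a = 1, b = -6, c = -5, d = -3.
So f(x) = x^3 - 6x^2 - 5x - 3.
The constant term is -3.

-3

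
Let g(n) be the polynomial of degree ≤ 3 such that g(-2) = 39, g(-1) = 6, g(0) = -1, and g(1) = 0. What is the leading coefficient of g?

Write g(n) = an^3 + bn^2 + cn + d. Substituting each data point gives a linear system:
  -8a + 4b - 2c + d = 39
  -a + b - c + d = 6
  d = -1
  a + b + c + d = 0
Solving the system yields a = -3, b = 4, c = 0, d = -1.
So g(n) = -3n^3 + 4n^2 - 1.
The leading coefficient is -3.

-3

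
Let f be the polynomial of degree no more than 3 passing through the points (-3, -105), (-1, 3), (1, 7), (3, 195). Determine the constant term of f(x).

0

Write f(x) = ax^3 + bx^2 + cx + d. Substituting each data point gives a linear system:
  -27a + 9b - 3c + d = -105
  -a + b - c + d = 3
  a + b + c + d = 7
  27a + 9b + 3c + d = 195
Solving the system yields a = 6, b = 5, c = -4, d = 0.
So f(x) = 6x^3 + 5x^2 - 4x.
The constant term is 0.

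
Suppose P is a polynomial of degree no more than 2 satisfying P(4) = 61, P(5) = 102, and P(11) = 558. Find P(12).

Write P(t) = at^2 + bt + c. Substituting each data point gives a linear system:
  16a + 4b + c = 61
  25a + 5b + c = 102
  121a + 11b + c = 558
Solving the system yields a = 5, b = -4, c = -3.
So P(t) = 5t^2 - 4t - 3.
Then P(12) = 669.

669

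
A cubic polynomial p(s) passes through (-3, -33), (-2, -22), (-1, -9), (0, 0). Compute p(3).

Forward differences of the values at s = -3, -2, -1, 0:
  p  : -33  -22  -9  0
  Δ  : 11  13  9
  Δ^2: 2  -4
  Δ^3: -6
The third differences are constant, confirming degree 3.
Interpolating (Newton forward form) and evaluating at s = 3 gives p(3) = -57.

-57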